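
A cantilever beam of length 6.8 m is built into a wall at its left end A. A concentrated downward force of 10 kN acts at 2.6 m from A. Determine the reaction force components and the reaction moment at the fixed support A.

A_x = 0, A_y = 10.00 kN, M_A = 26.00 kN·m

ΣF_x = 0: A_x = 0.
ΣF_y = 0: A_y − 10 = 0 → A_y = 10.00 kN.
ΣM about A: M_A − 10·2.6 = 0 → M_A = 26.00 kN·m.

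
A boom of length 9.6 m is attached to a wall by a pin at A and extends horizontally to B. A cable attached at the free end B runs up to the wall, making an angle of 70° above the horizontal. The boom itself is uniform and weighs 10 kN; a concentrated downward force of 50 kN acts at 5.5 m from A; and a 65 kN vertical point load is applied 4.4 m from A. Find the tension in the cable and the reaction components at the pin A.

T = 67.51 kN, A_x = 23.09 kN, A_y = 61.56 kN

ΣM about A: T·sin70°·9.6 − 10·4.8 − 50·5.5 − 65·4.4 = 0 → T = 609/(9.6·0.939693) = 67.5088 ≈ 67.51 kN.
ΣF_x = 0: A_x − T·cos70° = 0 → A_x = 67.5088 × 0.34202 = 23.09 kN.
ΣF_y = 0: A_y + T·sin70° − 10 − 50 − 65 = 0 → A_y = 125 − 67.5088 × 0.939693 = 61.56 kN.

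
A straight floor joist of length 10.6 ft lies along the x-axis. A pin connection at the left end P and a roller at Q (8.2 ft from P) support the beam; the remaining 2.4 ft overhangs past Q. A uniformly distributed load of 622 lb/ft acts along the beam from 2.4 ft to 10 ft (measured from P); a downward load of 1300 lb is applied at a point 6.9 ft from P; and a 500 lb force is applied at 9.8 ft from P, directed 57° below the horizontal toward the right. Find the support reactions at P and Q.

P_x = -272.3 lb, P_y = 1277 lb, Q_y = 5169 lb

Resultant of the distributed load: 622 × 7.6 = 4727.2 lb at 6.2 ft from P.
Moments about P: Q_y·8.2 − (622·7.6)·6.2 − 1300·6.9 − 500·sin57°·9.8 = 0 → Q_y = 42388.1/8.2 = 5169.28 ≈ 5169 lb.
ΣF_y = 0: P_y + 5169.28 − 622·7.6 − 1300 − 500·sin57° = 0 → P_y = 1277 lb.
ΣF_x = 0: P_x + 500·cos57° = 0 → P_x = -272.3 lb.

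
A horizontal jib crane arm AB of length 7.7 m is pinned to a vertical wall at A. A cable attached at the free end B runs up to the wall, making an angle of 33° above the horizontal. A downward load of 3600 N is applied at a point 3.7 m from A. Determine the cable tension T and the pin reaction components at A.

ΣM about A: T·sin33°·7.7 − 3600·3.7 = 0 → T = 13320/(7.7·0.544639) = 3176.18 ≈ 3176 N.
ΣF_x = 0: A_x − T·cos33° = 0 → A_x = 3176.18 × 0.838671 = 2664 N.
ΣF_y = 0: A_y + T·sin33° − 3600 = 0 → A_y = 3600 − 3176.18 × 0.544639 = 1870 N.

T = 3176 N, A_x = 2664 N, A_y = 1870 N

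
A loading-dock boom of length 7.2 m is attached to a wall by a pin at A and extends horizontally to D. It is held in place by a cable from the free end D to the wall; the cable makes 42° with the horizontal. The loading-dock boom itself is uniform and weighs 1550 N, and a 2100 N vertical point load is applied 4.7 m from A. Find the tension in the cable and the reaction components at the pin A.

ΣM about A: T·sin42°·7.2 − 1550·3.6 − 2100·4.7 = 0 → T = 15450/(7.2·0.669131) = 3206.9 ≈ 3207 N.
ΣF_x = 0: A_x − T·cos42° = 0 → A_x = 3206.9 × 0.743145 = 2383 N.
ΣF_y = 0: A_y + T·sin42° − 1550 − 2100 = 0 → A_y = 3650 − 3206.9 × 0.669131 = 1504 N.

T = 3207 N, A_x = 2383 N, A_y = 1504 N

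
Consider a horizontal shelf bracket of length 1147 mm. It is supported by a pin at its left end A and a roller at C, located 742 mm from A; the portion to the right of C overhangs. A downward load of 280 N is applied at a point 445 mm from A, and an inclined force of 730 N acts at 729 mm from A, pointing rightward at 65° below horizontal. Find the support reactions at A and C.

A_x = -308.5 N, A_y = 123.7 N, C_y = 817.9 N

ΣM about A: C_y·742 − 280·445 − 730·sin65°·729 = 0 → C_y = 606910/742 = 817.938 ≈ 817.9 N.
ΣF_y = 0: A_y + 817.938 − 280 − 730·sin65° = 0 → A_y = 123.7 N.
ΣF_x = 0: A_x + 730·cos65° = 0 → A_x = -308.5 N.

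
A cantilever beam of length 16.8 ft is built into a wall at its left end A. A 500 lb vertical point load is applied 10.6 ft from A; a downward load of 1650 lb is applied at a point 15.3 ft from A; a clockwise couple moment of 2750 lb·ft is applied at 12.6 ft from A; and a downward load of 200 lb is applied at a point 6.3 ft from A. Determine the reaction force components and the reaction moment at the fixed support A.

A_x = 0, A_y = 2350 lb, M_A = 34560 lb·ft

ΣF_x = 0: A_x = 0.
ΣF_y = 0: A_y − 500 − 1650 − 200 = 0 → A_y = 2350 lb.
ΣM about A: M_A − 500·10.6 − 1650·15.3 − 2750 − 200·6.3 = 0 → M_A = 34560 lb·ft.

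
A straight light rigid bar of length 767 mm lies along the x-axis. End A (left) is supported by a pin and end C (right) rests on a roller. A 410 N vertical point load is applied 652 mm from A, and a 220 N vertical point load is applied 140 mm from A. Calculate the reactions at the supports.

A_x = 0, A_y = 241.3 N, C_y = 388.7 N

Moments about A: C_y·767 − 410·652 − 220·140 = 0 → C_y = 298120/767 = 388.683 ≈ 388.7 N.
ΣF_y = 0: A_y + 388.683 − 410 − 220 = 0 → A_y = 241.3 N.
ΣF_x = 0: no horizontal applied forces, so A_x = 0.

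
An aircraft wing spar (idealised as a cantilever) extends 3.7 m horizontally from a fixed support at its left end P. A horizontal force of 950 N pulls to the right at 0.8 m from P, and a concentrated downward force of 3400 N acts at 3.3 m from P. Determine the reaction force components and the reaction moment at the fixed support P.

P_x = -950.0 N, P_y = 3400 N, M_P = 11220 N·m

ΣF_x = 0: P_x + 950 = 0 → P_x = -950.0 N.
ΣF_y = 0: P_y − 3400 = 0 → P_y = 3400 N.
ΣM about P: M_P − 3400·3.3 = 0 → M_P = 11220 N·m.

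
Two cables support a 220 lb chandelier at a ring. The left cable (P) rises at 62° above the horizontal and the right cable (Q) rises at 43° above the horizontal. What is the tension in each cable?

ΣF_x = 0: −T_P·cos62° + T_Q·cos43° = 0 → T_Q = 0.641921·T_P.
ΣF_y = 0: T_P·sin62° + T_Q·sin43° = 220.
Substitute: T_P·(0.882948 + 0.641921·0.681998) = 220 → T_P = 166.574 ≈ 166.6 lb.
Then T_Q = 0.641921 × 166.574 = 106.9 lb.

T_P = 166.6 lb, T_Q = 106.9 lb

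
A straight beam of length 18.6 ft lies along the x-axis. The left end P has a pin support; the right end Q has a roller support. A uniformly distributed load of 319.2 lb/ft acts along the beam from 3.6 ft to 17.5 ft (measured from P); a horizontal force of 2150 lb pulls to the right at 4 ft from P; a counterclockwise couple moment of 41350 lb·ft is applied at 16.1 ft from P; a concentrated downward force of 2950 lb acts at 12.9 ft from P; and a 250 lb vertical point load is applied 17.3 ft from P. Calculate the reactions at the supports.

P_x = -2150 lb, P_y = 5065 lb, Q_y = 2572 lb

Resultant of the distributed load: 319.2 × 13.9 = 4436.88 lb at 10.55 ft from P.
Moments about P: Q_y·18.6 − (319.2·13.9)·10.55 + 41350 − 2950·12.9 − 250·17.3 = 0 → Q_y = 47839.084/18.6 = 2571.99 ≈ 2572 lb.
ΣF_y = 0: P_y + 2571.99 − 319.2·13.9 − 2950 − 250 = 0 → P_y = 5065 lb.
ΣF_x = 0: P_x + 2150 = 0 → P_x = -2150 lb.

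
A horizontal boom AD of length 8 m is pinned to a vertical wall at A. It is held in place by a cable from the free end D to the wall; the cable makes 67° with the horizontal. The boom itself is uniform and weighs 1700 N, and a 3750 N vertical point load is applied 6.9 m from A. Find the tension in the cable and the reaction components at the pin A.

ΣM about A: T·sin67°·8 − 1700·4 − 3750·6.9 = 0 → T = 32675/(8·0.920505) = 4437.1 ≈ 4437 N.
ΣF_x = 0: A_x − T·cos67° = 0 → A_x = 4437.1 × 0.390731 = 1734 N.
ΣF_y = 0: A_y + T·sin67° − 1700 − 3750 = 0 → A_y = 5450 − 4437.1 × 0.920505 = 1366 N.

T = 4437 N, A_x = 1734 N, A_y = 1366 N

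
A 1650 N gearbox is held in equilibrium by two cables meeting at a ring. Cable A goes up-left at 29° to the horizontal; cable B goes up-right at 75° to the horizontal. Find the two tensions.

ΣF_x = 0: −T_A·cos29° + T_B·cos75° = 0 → T_B = 3.37927·T_A.
ΣF_y = 0: T_A·sin29° + T_B·sin75° = 1650.
Substitute: T_A·(0.48481 + 3.37927·0.965926) = 1650 → T_A = 440.125 ≈ 440.1 N.
Then T_B = 3.37927 × 440.125 = 1487 N.

T_A = 440.1 N, T_B = 1487 N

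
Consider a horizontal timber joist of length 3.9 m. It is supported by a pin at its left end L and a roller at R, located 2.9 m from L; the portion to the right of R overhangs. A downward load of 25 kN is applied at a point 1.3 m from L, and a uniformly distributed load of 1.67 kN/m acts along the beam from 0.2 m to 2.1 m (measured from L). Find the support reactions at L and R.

L_x = 0, L_y = 15.71 kN, R_y = 12.47 kN

Resultant of the distributed load: 1.67 × 1.9 = 3.173 kN at 1.15 m from L.
ΣM about L: R_y·2.9 − 25·1.3 − (1.67·1.9)·1.15 = 0 → R_y = 36.14895/2.9 = 12.4652 ≈ 12.47 kN.
ΣF_y = 0: L_y + 12.4652 − 25 − 1.67·1.9 = 0 → L_y = 15.71 kN.
ΣF_x = 0: no horizontal applied forces, so L_x = 0.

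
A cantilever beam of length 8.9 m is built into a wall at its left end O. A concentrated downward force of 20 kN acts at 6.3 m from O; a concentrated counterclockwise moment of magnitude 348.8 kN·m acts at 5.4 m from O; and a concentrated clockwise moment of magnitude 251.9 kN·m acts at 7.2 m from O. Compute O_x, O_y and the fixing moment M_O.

O_x = 0, O_y = 20.00 kN, M_O = 29.10 kN·m

ΣF_x = 0: O_x = 0.
ΣF_y = 0: O_y − 20 = 0 → O_y = 20.00 kN.
ΣM about O: M_O − 20·6.3 + 348.8 − 251.9 = 0 → M_O = 29.10 kN·m.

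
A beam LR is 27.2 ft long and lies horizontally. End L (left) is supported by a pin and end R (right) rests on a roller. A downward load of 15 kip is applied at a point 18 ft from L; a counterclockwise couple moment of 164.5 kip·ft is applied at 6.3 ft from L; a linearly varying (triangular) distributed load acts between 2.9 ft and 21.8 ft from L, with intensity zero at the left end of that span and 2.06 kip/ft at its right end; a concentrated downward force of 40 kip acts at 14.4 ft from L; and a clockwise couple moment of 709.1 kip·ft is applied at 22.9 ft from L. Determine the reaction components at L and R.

Resultant of the triangular load: ½ × 2.06 × 18.9 = 19.467 kip, acting at 15.5 ft from L (one-third of the span from the peak).
Moments about L: R_y·27.2 − 15·18 + 164.5 − (½·2.06·18.9)·15.5 − 40·14.4 − 709.1 = 0 → R_y = 1692.3385/27.2 = 62.2183 ≈ 62.22 kip.
ΣF_y = 0: L_y + 62.2183 − 15 − ½·2.06·18.9 − 40 = 0 → L_y = 12.25 kip.
ΣF_x = 0: no horizontal applied forces, so L_x = 0.

L_x = 0, L_y = 12.25 kip, R_y = 62.22 kip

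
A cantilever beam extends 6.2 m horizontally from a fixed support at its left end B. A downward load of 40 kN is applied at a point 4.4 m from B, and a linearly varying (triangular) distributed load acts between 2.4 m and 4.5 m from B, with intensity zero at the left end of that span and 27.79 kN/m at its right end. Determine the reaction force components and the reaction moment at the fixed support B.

B_x = 0, B_y = 69.18 kN, M_B = 286.9 kN·m

Resultant of the triangular load: ½ × 27.79 × 2.1 = 29.1795 kN, acting at 3.8 m from B (one-third of the span from the peak).
ΣF_x = 0: B_x = 0.
ΣF_y = 0: B_y − 40 − ½·27.79·2.1 = 0 → B_y = 69.18 kN.
ΣM about B: M_B − 40·4.4 − (½·27.79·2.1)·3.8 = 0 → M_B = 286.9 kN·m.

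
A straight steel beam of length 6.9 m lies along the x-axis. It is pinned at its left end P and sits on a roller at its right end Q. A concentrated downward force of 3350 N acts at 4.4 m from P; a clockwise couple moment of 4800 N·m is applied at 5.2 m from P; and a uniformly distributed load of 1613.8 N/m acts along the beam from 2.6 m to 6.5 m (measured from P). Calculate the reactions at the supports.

P_x = 0, P_y = 2662 N, Q_y = 6982 N

Resultant of the distributed load: 1613.8 × 3.9 = 6293.82 N at 4.55 m from P.
ΣM about P: Q_y·6.9 − 3350·4.4 − 4800 − (1613.8·3.9)·4.55 = 0 → Q_y = 48176.881/6.9 = 6982.16 ≈ 6982 N.
ΣF_y = 0: P_y + 6982.16 − 3350 − 1613.8·3.9 = 0 → P_y = 2662 N.
ΣF_x = 0: no horizontal applied forces, so P_x = 0.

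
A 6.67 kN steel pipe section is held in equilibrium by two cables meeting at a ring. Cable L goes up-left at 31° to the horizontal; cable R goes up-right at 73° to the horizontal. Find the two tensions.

T_L = 2.010 kN, T_R = 5.892 kN

ΣF_x = 0: −T_L·cos31° + T_R·cos73° = 0 → T_R = 2.93177·T_L.
ΣF_y = 0: T_L·sin31° + T_R·sin73° = 6.67.
Substitute: T_L·(0.515038 + 2.93177·0.956305) = 6.67 → T_L = 2.00982 ≈ 2.010 kN.
Then T_R = 2.93177 × 2.00982 = 5.892 kN.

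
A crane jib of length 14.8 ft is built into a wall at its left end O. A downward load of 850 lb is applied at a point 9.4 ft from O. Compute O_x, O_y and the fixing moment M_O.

ΣF_x = 0: O_x = 0.
ΣF_y = 0: O_y − 850 = 0 → O_y = 850.0 lb.
ΣM about O: M_O − 850·9.4 = 0 → M_O = 7990 lb·ft.

O_x = 0, O_y = 850.0 lb, M_O = 7990 lb·ft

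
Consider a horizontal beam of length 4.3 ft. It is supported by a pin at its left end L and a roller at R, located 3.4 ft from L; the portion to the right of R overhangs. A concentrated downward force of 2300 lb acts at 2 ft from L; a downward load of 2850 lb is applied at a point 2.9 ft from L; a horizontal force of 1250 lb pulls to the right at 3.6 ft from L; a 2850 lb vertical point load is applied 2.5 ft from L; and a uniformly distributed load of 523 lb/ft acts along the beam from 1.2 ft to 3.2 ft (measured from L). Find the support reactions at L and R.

Resultant of the distributed load: 523 × 2 = 1046 lb at 2.2 ft from L.
Moments about L: R_y·3.4 − 2300·2 − 2850·2.9 − 2850·2.5 − (523·2)·2.2 = 0 → R_y = 22291.2/3.4 = 6556.24 ≈ 6556 lb.
ΣF_y = 0: L_y + 6556.24 − 2300 − 2850 − 2850 − 523·2 = 0 → L_y = 2490 lb.
ΣF_x = 0: L_x + 1250 = 0 → L_x = -1250 lb.

L_x = -1250 lb, L_y = 2490 lb, R_y = 6556 lb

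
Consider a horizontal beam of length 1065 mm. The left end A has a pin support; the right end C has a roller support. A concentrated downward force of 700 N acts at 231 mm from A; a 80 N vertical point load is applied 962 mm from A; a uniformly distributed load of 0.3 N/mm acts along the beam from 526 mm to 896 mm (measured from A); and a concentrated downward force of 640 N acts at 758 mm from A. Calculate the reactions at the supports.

A_x = 0, A_y = 777.3 N, C_y = 753.7 N

Resultant of the distributed load: 0.3 × 370 = 111 N at 711 mm from A.
Moments about A: C_y·1065 − 700·231 − 80·962 − (0.3·370)·711 − 640·758 = 0 → C_y = 802701/1065 = 753.71 ≈ 753.7 N.
ΣF_y = 0: A_y + 753.71 − 700 − 80 − 0.3·370 − 640 = 0 → A_y = 777.3 N.
ΣF_x = 0: no horizontal applied forces, so A_x = 0.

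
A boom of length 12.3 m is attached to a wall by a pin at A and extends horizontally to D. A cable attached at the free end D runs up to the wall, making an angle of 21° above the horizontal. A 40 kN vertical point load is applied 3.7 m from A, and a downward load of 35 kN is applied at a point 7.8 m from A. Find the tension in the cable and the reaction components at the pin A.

T = 95.51 kN, A_x = 89.17 kN, A_y = 40.77 kN

ΣM about A: T·sin21°·12.3 − 40·3.7 − 35·7.8 = 0 → T = 421/(12.3·0.358368) = 95.5098 ≈ 95.51 kN.
ΣF_x = 0: A_x − T·cos21° = 0 → A_x = 95.5098 × 0.93358 = 89.17 kN.
ΣF_y = 0: A_y + T·sin21° − 40 − 35 = 0 → A_y = 75 − 95.5098 × 0.358368 = 40.77 kN.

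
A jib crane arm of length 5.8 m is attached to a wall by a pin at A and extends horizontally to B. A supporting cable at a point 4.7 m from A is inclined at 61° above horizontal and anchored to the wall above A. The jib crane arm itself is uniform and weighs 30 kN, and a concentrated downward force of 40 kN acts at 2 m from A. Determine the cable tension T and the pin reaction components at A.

T = 40.63 kN, A_x = 19.70 kN, A_y = 34.47 kN

ΣM about A: T·sin61°·4.7 − 30·2.9 − 40·2 = 0 → T = 167/(4.7·0.87462) = 40.6255 ≈ 40.63 kN.
ΣF_x = 0: A_x − T·cos61° = 0 → A_x = 40.6255 × 0.48481 = 19.70 kN.
ΣF_y = 0: A_y + T·sin61° − 30 − 40 = 0 → A_y = 70 − 40.6255 × 0.87462 = 34.47 kN.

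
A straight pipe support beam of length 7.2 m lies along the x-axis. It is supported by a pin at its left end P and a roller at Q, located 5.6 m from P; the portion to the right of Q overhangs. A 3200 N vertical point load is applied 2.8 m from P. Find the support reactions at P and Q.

P_x = 0, P_y = 1600 N, Q_y = 1600 N

ΣM about P: Q_y·5.6 − 3200·2.8 = 0 → Q_y = 8960/5.6 = 1600 N.
ΣF_y = 0: P_y + 1600 − 3200 = 0 → P_y = 1600 N.
ΣF_x = 0: no horizontal applied forces, so P_x = 0.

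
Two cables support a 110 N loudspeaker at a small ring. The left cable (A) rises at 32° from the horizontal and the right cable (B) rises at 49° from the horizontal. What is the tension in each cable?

ΣF_x = 0: −T_A·cos32° + T_B·cos49° = 0 → T_B = 1.29264·T_A.
ΣF_y = 0: T_A·sin32° + T_B·sin49° = 110.
Substitute: T_A·(0.529919 + 1.29264·0.75471) = 110 → T_A = 73.066 ≈ 73.07 N.
Then T_B = 1.29264 × 73.066 = 94.45 N.

T_A = 73.07 N, T_B = 94.45 N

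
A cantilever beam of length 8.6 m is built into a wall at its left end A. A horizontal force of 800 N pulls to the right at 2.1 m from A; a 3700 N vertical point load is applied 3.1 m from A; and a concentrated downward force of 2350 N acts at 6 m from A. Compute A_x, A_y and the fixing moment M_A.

ΣF_x = 0: A_x + 800 = 0 → A_x = -800.0 N.
ΣF_y = 0: A_y − 3700 − 2350 = 0 → A_y = 6050 N.
ΣM about A: M_A − 3700·3.1 − 2350·6 = 0 → M_A = 25570 N·m.

A_x = -800.0 N, A_y = 6050 N, M_A = 25570 N·m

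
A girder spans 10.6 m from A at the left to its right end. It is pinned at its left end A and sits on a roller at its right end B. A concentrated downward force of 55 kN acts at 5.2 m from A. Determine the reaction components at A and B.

Taking moments about A: B_y·10.6 − 55·5.2 = 0 → B_y = 286/10.6 = 26.9811 ≈ 26.98 kN.
ΣF_y = 0: A_y + 26.9811 − 55 = 0 → A_y = 28.02 kN.
ΣF_x = 0: no horizontal applied forces, so A_x = 0.

A_x = 0, A_y = 28.02 kN, B_y = 26.98 kN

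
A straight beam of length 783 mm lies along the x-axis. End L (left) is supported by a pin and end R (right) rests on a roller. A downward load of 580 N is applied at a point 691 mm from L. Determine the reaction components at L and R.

L_x = 0, L_y = 68.15 N, R_y = 511.9 N

ΣM about L: R_y·783 − 580·691 = 0 → R_y = 400780/783 = 511.852 ≈ 511.9 N.
ΣF_y = 0: L_y + 511.852 − 580 = 0 → L_y = 68.15 N.
ΣF_x = 0: no horizontal applied forces, so L_x = 0.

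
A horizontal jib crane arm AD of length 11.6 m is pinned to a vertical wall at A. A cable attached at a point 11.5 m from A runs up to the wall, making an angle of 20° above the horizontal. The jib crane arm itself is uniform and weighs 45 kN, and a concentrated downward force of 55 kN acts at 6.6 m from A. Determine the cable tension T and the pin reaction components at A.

ΣM about A: T·sin20°·11.5 − 45·5.8 − 55·6.6 = 0 → T = 624/(11.5·0.34202) = 158.648 ≈ 158.6 kN.
ΣF_x = 0: A_x − T·cos20° = 0 → A_x = 158.648 × 0.939693 = 149.1 kN.
ΣF_y = 0: A_y + T·sin20° − 45 − 55 = 0 → A_y = 100 − 158.648 × 0.34202 = 45.74 kN.

T = 158.6 kN, A_x = 149.1 kN, A_y = 45.74 kN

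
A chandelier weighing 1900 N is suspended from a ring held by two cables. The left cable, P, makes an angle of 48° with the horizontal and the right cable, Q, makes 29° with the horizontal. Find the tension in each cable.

T_P = 1705 N, T_Q = 1305 N

ΣF_x = 0: −T_P·cos48° + T_Q·cos29° = 0 → T_Q = 0.765053·T_P.
ΣF_y = 0: T_P·sin48° + T_Q·sin29° = 1900.
Substitute: T_P·(0.743145 + 0.765053·0.48481) = 1900 → T_P = 1705.49 ≈ 1705 N.
Then T_Q = 0.765053 × 1705.49 = 1305 N.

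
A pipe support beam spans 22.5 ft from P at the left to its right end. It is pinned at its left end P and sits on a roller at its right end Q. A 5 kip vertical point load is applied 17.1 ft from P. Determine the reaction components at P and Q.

Taking moments about P: Q_y·22.5 − 5·17.1 = 0 → Q_y = 85.5/22.5 = 3.800 kip.
ΣF_y = 0: P_y + 3.8 − 5 = 0 → P_y = 1.200 kip.
ΣF_x = 0: no horizontal applied forces, so P_x = 0.

P_x = 0, P_y = 1.200 kip, Q_y = 3.800 kip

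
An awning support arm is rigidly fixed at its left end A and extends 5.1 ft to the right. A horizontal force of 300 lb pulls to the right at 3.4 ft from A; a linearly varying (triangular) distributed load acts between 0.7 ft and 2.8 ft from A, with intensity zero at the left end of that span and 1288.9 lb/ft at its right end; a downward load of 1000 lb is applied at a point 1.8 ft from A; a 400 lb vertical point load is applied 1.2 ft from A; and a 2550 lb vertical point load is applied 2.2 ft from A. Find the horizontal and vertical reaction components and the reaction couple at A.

Resultant of the triangular load: ½ × 1288.9 × 2.1 = 1353.345 lb, acting at 2.1 ft from A (one-third of the span from the peak).
ΣF_x = 0: A_x + 300 = 0 → A_x = -300.0 lb.
ΣF_y = 0: A_y − ½·1288.9·2.1 − 1000 − 400 − 2550 = 0 → A_y = 5303 lb.
ΣM about A: M_A − (½·1288.9·2.1)·2.1 − 1000·1.8 − 400·1.2 − 2550·2.2 = 0 → M_A = 10730 lb·ft.

A_x = -300.0 lb, A_y = 5303 lb, M_A = 10730 lb·ft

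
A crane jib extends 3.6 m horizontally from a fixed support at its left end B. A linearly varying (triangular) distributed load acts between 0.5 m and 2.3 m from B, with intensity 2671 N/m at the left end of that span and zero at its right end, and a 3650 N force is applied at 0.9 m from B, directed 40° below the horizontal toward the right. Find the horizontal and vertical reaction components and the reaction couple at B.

B_x = -2796 N, B_y = 4750 N, M_B = 4756 N·m

Resultant of the triangular load: ½ × 2671 × 1.8 = 2403.9 N, acting at 1.1 m from B (one-third of the span from the peak).
ΣF_x = 0: B_x + 3650·cos40° = 0 → B_x = -2796 N.
ΣF_y = 0: B_y − ½·2671·1.8 − 3650·sin40° = 0 → B_y = 4750 N.
ΣM about B: M_B − (½·2671·1.8)·1.1 − 3650·sin40°·0.9 = 0 → M_B = 4756 N·m.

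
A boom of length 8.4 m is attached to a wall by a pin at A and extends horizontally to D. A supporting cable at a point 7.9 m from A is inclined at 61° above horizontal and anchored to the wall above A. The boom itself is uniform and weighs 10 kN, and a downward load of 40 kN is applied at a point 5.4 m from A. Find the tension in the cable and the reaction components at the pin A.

T = 37.34 kN, A_x = 18.10 kN, A_y = 17.34 kN

ΣM about A: T·sin61°·7.9 − 10·4.2 − 40·5.4 = 0 → T = 258/(7.9·0.87462) = 37.3399 ≈ 37.34 kN.
ΣF_x = 0: A_x − T·cos61° = 0 → A_x = 37.3399 × 0.48481 = 18.10 kN.
ΣF_y = 0: A_y + T·sin61° − 10 − 40 = 0 → A_y = 50 − 37.3399 × 0.87462 = 17.34 kN.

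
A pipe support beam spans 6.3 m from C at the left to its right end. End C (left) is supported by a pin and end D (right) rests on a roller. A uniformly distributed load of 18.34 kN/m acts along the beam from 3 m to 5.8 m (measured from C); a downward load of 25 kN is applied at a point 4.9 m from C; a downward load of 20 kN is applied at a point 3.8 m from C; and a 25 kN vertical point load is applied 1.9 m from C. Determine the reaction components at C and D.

Resultant of the distributed load: 18.34 × 2.8 = 51.352 kN at 4.4 m from C.
Moments about C: D_y·6.3 − (18.34·2.8)·4.4 − 25·4.9 − 20·3.8 − 25·1.9 = 0 → D_y = 471.9488/6.3 = 74.9125 ≈ 74.91 kN.
ΣF_y = 0: C_y + 74.9125 − 18.34·2.8 − 25 − 20 − 25 = 0 → C_y = 46.44 kN.
ΣF_x = 0: no horizontal applied forces, so C_x = 0.

C_x = 0, C_y = 46.44 kN, D_y = 74.91 kN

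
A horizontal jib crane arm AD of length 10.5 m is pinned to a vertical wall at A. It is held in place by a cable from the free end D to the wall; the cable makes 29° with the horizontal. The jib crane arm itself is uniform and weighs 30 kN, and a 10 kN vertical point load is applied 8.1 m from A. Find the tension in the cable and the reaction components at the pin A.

ΣM about A: T·sin29°·10.5 − 30·5.25 − 10·8.1 = 0 → T = 238.5/(10.5·0.48481) = 46.8519 ≈ 46.85 kN.
ΣF_x = 0: A_x − T·cos29° = 0 → A_x = 46.8519 × 0.87462 = 40.98 kN.
ΣF_y = 0: A_y + T·sin29° − 30 − 10 = 0 → A_y = 40 − 46.8519 × 0.48481 = 17.29 kN.

T = 46.85 kN, A_x = 40.98 kN, A_y = 17.29 kN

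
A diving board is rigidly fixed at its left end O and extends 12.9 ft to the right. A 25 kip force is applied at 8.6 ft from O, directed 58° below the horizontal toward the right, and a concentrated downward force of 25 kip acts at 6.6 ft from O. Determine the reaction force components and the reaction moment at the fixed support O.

ΣF_x = 0: O_x + 25·cos58° = 0 → O_x = -13.25 kip.
ΣF_y = 0: O_y − 25·sin58° − 25 = 0 → O_y = 46.20 kip.
ΣM about O: M_O − 25·sin58°·8.6 − 25·6.6 = 0 → M_O = 347.3 kip·ft.

O_x = -13.25 kip, O_y = 46.20 kip, M_O = 347.3 kip·ft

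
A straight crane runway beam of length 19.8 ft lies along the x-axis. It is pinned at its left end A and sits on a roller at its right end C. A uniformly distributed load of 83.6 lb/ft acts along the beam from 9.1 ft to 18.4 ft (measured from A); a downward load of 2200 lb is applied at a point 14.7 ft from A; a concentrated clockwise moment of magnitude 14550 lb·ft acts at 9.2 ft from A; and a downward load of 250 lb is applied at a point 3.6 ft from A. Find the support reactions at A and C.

A_x = 0, A_y = 273.9 lb, C_y = 2954 lb

Resultant of the distributed load: 83.6 × 9.3 = 777.48 lb at 13.75 ft from A.
Moments about A: C_y·19.8 − (83.6·9.3)·13.75 − 2200·14.7 − 14550 − 250·3.6 = 0 → C_y = 58480.35/19.8 = 2953.55 ≈ 2954 lb.
ΣF_y = 0: A_y + 2953.55 − 83.6·9.3 − 2200 − 250 = 0 → A_y = 273.9 lb.
ΣF_x = 0: no horizontal applied forces, so A_x = 0.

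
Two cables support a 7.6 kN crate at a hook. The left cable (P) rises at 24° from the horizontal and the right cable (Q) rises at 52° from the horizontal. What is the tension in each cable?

ΣF_x = 0: −T_P·cos24° + T_Q·cos52° = 0 → T_Q = 1.48384·T_P.
ΣF_y = 0: T_P·sin24° + T_Q·sin52° = 7.6.
Substitute: T_P·(0.406737 + 1.48384·0.788011) = 7.6 → T_P = 4.82228 ≈ 4.822 kN.
Then T_Q = 1.48384 × 4.82228 = 7.155 kN.

T_P = 4.822 kN, T_Q = 7.155 kN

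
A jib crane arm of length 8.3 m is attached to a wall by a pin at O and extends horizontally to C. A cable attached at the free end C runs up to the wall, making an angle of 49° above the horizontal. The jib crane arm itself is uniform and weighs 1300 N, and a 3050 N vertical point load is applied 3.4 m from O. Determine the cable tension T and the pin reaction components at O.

T = 2517 N, O_x = 1651 N, O_y = 2451 N

ΣM about O: T·sin49°·8.3 − 1300·4.15 − 3050·3.4 = 0 → T = 15765/(8.3·0.75471) = 2516.73 ≈ 2517 N.
ΣF_x = 0: O_x − T·cos49° = 0 → O_x = 2516.73 × 0.656059 = 1651 N.
ΣF_y = 0: O_y + T·sin49° − 1300 − 3050 = 0 → O_y = 4350 − 2516.73 × 0.75471 = 2451 N.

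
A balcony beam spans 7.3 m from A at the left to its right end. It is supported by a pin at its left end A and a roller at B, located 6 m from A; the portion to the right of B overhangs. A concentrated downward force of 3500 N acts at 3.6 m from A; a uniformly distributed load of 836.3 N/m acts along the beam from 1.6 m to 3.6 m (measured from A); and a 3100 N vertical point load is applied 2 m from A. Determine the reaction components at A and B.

A_x = 0, A_y = 4414 N, B_y = 3858 N

Resultant of the distributed load: 836.3 × 2 = 1672.6 N at 2.6 m from A.
Moments about A: B_y·6 − 3500·3.6 − (836.3·2)·2.6 − 3100·2 = 0 → B_y = 23148.76/6 = 3858.13 ≈ 3858 N.
ΣF_y = 0: A_y + 3858.13 − 3500 − 836.3·2 − 3100 = 0 → A_y = 4414 N.
ΣF_x = 0: no horizontal applied forces, so A_x = 0.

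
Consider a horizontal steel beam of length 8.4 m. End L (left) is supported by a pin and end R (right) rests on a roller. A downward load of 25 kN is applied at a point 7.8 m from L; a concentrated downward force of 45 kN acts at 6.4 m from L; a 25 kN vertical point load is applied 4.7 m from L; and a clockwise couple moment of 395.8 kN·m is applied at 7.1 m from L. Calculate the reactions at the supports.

L_x = 0, L_y = -23.61 kN, R_y = 118.6 kN

Taking moments about L: R_y·8.4 − 25·7.8 − 45·6.4 − 25·4.7 − 395.8 = 0 → R_y = 996.3/8.4 = 118.607 ≈ 118.6 kN.
ΣF_y = 0: L_y + 118.607 − 25 − 45 − 25 = 0 → L_y = -23.61 kN.
ΣF_x = 0: no horizontal applied forces, so L_x = 0.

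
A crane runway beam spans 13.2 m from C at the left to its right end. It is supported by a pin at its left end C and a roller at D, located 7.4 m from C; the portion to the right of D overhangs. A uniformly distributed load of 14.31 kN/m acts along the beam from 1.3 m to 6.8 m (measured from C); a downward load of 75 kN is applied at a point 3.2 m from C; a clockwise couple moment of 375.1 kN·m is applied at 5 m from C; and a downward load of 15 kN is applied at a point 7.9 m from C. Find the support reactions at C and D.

Resultant of the distributed load: 14.31 × 5.5 = 78.705 kN at 4.05 m from C.
ΣM about C: D_y·7.4 − (14.31·5.5)·4.05 − 75·3.2 − 375.1 − 15·7.9 = 0 → D_y = 1052.35525/7.4 = 142.21 ≈ 142.2 kN.
ΣF_y = 0: C_y + 142.21 − 14.31·5.5 − 75 − 15 = 0 → C_y = 26.49 kN.
ΣF_x = 0: no horizontal applied forces, so C_x = 0.

C_x = 0, C_y = 26.49 kN, D_y = 142.2 kN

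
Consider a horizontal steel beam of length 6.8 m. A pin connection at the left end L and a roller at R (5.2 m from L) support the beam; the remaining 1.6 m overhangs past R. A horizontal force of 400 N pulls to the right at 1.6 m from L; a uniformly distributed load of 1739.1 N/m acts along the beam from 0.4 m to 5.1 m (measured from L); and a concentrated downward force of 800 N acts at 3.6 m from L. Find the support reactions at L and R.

Resultant of the distributed load: 1739.1 × 4.7 = 8173.77 N at 2.75 m from L.
ΣM about L: R_y·5.2 − (1739.1·4.7)·2.75 − 800·3.6 = 0 → R_y = 25357.8675/5.2 = 4876.51 ≈ 4877 N.
ΣF_y = 0: L_y + 4876.51 − 1739.1·4.7 − 800 = 0 → L_y = 4097 N.
ΣF_x = 0: L_x + 400 = 0 → L_x = -400.0 N.

L_x = -400.0 N, L_y = 4097 N, R_y = 4877 N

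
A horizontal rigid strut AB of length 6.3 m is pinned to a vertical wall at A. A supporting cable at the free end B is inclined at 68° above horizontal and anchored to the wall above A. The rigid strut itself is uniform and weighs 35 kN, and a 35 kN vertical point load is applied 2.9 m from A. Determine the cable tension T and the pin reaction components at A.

ΣM about A: T·sin68°·6.3 − 35·3.15 − 35·2.9 = 0 → T = 211.75/(6.3·0.927184) = 36.2507 ≈ 36.25 kN.
ΣF_x = 0: A_x − T·cos68° = 0 → A_x = 36.2507 × 0.374607 = 13.58 kN.
ΣF_y = 0: A_y + T·sin68° − 35 − 35 = 0 → A_y = 70 − 36.2507 × 0.927184 = 36.39 kN.

T = 36.25 kN, A_x = 13.58 kN, A_y = 36.39 kN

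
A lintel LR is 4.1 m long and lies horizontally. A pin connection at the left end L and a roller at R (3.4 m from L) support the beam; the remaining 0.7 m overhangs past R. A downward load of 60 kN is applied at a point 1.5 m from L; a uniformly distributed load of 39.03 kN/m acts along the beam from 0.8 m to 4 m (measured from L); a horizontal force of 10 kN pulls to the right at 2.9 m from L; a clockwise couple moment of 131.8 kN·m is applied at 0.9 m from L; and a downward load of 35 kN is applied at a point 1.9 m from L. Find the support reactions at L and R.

Resultant of the distributed load: 39.03 × 3.2 = 124.896 kN at 2.4 m from L.
Taking moments about L: R_y·3.4 − 60·1.5 − (39.03·3.2)·2.4 − 131.8 − 35·1.9 = 0 → R_y = 588.0504/3.4 = 172.956 ≈ 173.0 kN.
ΣF_y = 0: L_y + 172.956 − 60 − 39.03·3.2 − 35 = 0 → L_y = 46.94 kN.
ΣF_x = 0: L_x + 10 = 0 → L_x = -10.00 kN.

L_x = -10.00 kN, L_y = 46.94 kN, R_y = 173.0 kN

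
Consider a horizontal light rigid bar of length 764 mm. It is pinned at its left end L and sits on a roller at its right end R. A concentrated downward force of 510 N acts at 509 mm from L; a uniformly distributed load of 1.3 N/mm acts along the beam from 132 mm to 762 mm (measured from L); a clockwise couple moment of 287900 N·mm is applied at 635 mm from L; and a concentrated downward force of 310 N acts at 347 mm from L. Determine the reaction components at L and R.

L_x = 0, L_y = 302.4 N, R_y = 1337 N

Resultant of the distributed load: 1.3 × 630 = 819 N at 447 mm from L.
ΣM about L: R_y·764 − 510·509 − (1.3·630)·447 − 287900 − 310·347 = 0 → R_y = 1021153/764 = 1336.59 ≈ 1337 N.
ΣF_y = 0: L_y + 1336.59 − 510 − 1.3·630 − 310 = 0 → L_y = 302.4 N.
ΣF_x = 0: no horizontal applied forces, so L_x = 0.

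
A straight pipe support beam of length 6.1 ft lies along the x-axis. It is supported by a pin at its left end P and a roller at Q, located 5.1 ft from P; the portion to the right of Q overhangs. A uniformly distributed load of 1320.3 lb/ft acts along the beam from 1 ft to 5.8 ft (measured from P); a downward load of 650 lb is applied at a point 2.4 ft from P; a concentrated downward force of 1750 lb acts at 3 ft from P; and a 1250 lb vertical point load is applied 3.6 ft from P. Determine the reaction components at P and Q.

P_x = 0, P_y = 3545 lb, Q_y = 6443 lb

Resultant of the distributed load: 1320.3 × 4.8 = 6337.44 lb at 3.4 ft from P.
Taking moments about P: Q_y·5.1 − (1320.3·4.8)·3.4 − 650·2.4 − 1750·3 − 1250·3.6 = 0 → Q_y = 32857.296/5.1 = 6442.61 ≈ 6443 lb.
ΣF_y = 0: P_y + 6442.61 − 1320.3·4.8 − 650 − 1750 − 1250 = 0 → P_y = 3545 lb.
ΣF_x = 0: no horizontal applied forces, so P_x = 0.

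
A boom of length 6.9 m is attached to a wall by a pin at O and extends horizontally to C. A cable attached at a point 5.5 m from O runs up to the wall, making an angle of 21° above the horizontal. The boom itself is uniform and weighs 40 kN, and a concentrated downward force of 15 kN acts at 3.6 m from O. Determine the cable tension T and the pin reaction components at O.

T = 97.41 kN, O_x = 90.94 kN, O_y = 20.09 kN

ΣM about O: T·sin21°·5.5 − 40·3.45 − 15·3.6 = 0 → T = 192/(5.5·0.358368) = 97.4113 ≈ 97.41 kN.
ΣF_x = 0: O_x − T·cos21° = 0 → O_x = 97.4113 × 0.93358 = 90.94 kN.
ΣF_y = 0: O_y + T·sin21° − 40 − 15 = 0 → O_y = 55 − 97.4113 × 0.358368 = 20.09 kN.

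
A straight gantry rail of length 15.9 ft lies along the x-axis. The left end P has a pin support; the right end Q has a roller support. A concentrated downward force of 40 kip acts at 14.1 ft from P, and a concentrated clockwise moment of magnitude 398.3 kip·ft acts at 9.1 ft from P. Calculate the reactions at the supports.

ΣM about P: Q_y·15.9 − 40·14.1 − 398.3 = 0 → Q_y = 962.3/15.9 = 60.522 ≈ 60.52 kip.
ΣF_y = 0: P_y + 60.522 − 40 = 0 → P_y = -20.52 kip.
ΣF_x = 0: no horizontal applied forces, so P_x = 0.

P_x = 0, P_y = -20.52 kip, Q_y = 60.52 kip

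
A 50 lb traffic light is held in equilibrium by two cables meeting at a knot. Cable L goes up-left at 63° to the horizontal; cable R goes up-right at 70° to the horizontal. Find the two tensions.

ΣF_x = 0: −T_L·cos63° + T_R·cos70° = 0 → T_R = 1.32738·T_L.
ΣF_y = 0: T_L·sin63° + T_R·sin70° = 50.
Substitute: T_L·(0.891007 + 1.32738·0.939693) = 50 → T_L = 23.3827 ≈ 23.38 lb.
Then T_R = 1.32738 × 23.3827 = 31.04 lb.

T_L = 23.38 lb, T_R = 31.04 lb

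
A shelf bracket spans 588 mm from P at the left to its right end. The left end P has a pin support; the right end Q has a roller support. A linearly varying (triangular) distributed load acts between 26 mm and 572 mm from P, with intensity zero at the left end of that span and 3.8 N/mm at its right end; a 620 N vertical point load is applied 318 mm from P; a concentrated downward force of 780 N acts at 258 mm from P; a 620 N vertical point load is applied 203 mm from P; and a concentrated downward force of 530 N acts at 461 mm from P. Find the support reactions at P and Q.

P_x = 0, P_y = 1592 N, Q_y = 1995 N

Resultant of the triangular load: ½ × 3.8 × 546 = 1037.4 N, acting at 390 mm from P (one-third of the span from the peak).
Moments about P: Q_y·588 − (½·3.8·546)·390 − 620·318 − 780·258 − 620·203 − 530·461 = 0 → Q_y = 1173176/588 = 1995.2 ≈ 1995 N.
ΣF_y = 0: P_y + 1995.2 − ½·3.8·546 − 620 − 780 − 620 − 530 = 0 → P_y = 1592 N.
ΣF_x = 0: no horizontal applied forces, so P_x = 0.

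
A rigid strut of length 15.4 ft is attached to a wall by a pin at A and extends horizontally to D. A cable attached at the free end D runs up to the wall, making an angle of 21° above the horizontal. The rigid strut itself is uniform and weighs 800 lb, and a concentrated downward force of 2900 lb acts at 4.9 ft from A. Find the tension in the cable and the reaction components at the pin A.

T = 3691 lb, A_x = 3446 lb, A_y = 2377 lb

ΣM about A: T·sin21°·15.4 − 800·7.7 − 2900·4.9 = 0 → T = 20370/(15.4·0.358368) = 3690.97 ≈ 3691 lb.
ΣF_x = 0: A_x − T·cos21° = 0 → A_x = 3690.97 × 0.93358 = 3446 lb.
ΣF_y = 0: A_y + T·sin21° − 800 − 2900 = 0 → A_y = 3700 − 3690.97 × 0.358368 = 2377 lb.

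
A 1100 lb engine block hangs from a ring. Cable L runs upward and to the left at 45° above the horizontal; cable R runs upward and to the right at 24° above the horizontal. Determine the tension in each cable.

T_L = 1076 lb, T_R = 833.2 lb

ΣF_x = 0: −T_L·cos45° + T_R·cos24° = 0 → T_R = 0.774025·T_L.
ΣF_y = 0: T_L·sin45° + T_R·sin24° = 1100.
Substitute: T_L·(0.707107 + 0.774025·0.406737) = 1100 → T_L = 1076.39 ≈ 1076 lb.
Then T_R = 0.774025 × 1076.39 = 833.2 lb.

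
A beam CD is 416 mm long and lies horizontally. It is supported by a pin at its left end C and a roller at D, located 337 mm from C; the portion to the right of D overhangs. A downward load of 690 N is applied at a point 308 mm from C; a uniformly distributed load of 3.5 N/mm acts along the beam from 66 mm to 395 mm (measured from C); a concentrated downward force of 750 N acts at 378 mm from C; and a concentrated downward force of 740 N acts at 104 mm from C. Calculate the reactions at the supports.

Resultant of the distributed load: 3.5 × 329 = 1151.5 N at 230.5 mm from C.
Taking moments about C: D_y·337 − 690·308 − (3.5·329)·230.5 − 750·378 − 740·104 = 0 → D_y = 838400.75/337 = 2487.84 ≈ 2488 N.
ΣF_y = 0: C_y + 2487.84 − 690 − 3.5·329 − 750 − 740 = 0 → C_y = 843.7 N.
ΣF_x = 0: no horizontal applied forces, so C_x = 0.

C_x = 0, C_y = 843.7 N, D_y = 2488 N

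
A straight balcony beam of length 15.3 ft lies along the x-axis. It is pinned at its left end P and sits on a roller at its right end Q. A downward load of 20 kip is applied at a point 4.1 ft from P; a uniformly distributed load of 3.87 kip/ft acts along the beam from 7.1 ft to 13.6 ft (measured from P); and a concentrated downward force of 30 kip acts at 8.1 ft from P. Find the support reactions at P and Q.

Resultant of the distributed load: 3.87 × 6.5 = 25.155 kip at 10.35 ft from P.
Moments about P: Q_y·15.3 − 20·4.1 − (3.87·6.5)·10.35 − 30·8.1 = 0 → Q_y = 585.35425/15.3 = 38.2584 ≈ 38.26 kip.
ΣF_y = 0: P_y + 38.2584 − 20 − 3.87·6.5 − 30 = 0 → P_y = 36.90 kip.
ΣF_x = 0: no horizontal applied forces, so P_x = 0.

P_x = 0, P_y = 36.90 kip, Q_y = 38.26 kip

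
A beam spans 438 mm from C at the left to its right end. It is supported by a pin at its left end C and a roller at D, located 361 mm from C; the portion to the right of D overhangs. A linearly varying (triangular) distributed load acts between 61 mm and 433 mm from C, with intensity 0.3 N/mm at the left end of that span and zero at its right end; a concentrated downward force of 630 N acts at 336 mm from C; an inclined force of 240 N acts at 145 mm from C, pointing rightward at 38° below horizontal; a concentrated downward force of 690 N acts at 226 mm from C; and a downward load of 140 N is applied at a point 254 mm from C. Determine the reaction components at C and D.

Resultant of the triangular load: ½ × 0.3 × 372 = 55.8 N, acting at 185 mm from C (one-third of the span from the peak).
Moments about C: D_y·361 − (½·0.3·372)·185 − 630·336 − 240·sin38°·145 − 690·226 − 140·254 = 0 → D_y = 434928/361 = 1204.79 ≈ 1205 N.
ΣF_y = 0: C_y + 1204.79 − ½·0.3·372 − 630 − 240·sin38° − 690 − 140 = 0 → C_y = 458.8 N.
ΣF_x = 0: C_x + 240·cos38° = 0 → C_x = -189.1 N.

C_x = -189.1 N, C_y = 458.8 N, D_y = 1205 N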